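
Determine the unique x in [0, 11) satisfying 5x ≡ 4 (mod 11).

3

5⁻¹ ≡ 9 (mod 11) because 5·9 = 45 = 4·11 + 1.
So x ≡ 9·4 = 36 ≡ 3 (mod 11).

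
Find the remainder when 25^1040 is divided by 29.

By repeated squaring mod 29: 25^1≡25, 25^2≡16, 25^4≡24, 25^8≡25, 25^16≡16, 25^32≡24, 25^64≡25, 25^128≡16, 25^256≡24, 25^512≡25, 25^1024≡16.
1040 = 16 + 1024, so 25^1040 ≡ 16·16 ≡ 24 (mod 29).

24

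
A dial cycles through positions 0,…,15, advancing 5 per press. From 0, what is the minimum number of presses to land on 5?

1

The inverse of 5 mod 16 is 13 (since 5·13 = 65 ≡ 1).
So x ≡ 13·5 = 65 ≡ 1 (mod 16).
Check: 5·1 = 5 = 0·16 + 5.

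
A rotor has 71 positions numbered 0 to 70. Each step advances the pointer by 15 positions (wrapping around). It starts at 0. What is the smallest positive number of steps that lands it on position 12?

The inverse of 15 mod 71 is 19 (since 15·19 = 285 ≡ 1).
So x ≡ 19·12 = 228 ≡ 15 (mod 71).

15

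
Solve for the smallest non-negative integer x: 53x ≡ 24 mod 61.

53⁻¹ ≡ 38 (mod 61) because 53·38 = 2014 = 33·61 + 1.
Multiplying both sides by 38: x ≡ 38·24 = 912 ≡ 58 (mod 61).

58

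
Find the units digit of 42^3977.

2

Last digits of 2^n: 2, 4, 8, 6 (period 4).
3977 mod 4 = 1, so the last digit matches 2^1 = 2.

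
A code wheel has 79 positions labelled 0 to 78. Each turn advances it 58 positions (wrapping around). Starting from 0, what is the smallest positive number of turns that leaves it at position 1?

15

58·15 = 870 = 11·79 + 1, so 58⁻¹ ≡ 15 (mod 79).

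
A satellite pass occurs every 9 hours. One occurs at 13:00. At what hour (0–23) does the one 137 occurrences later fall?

137·9 = 1233.
1233 mod 24 = 9 (since 51·24 = 1224).
(13 + 9) mod 24 = 22.

22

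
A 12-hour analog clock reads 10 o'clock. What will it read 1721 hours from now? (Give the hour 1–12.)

1721 mod 12 = 5 (since 143·12 = 1716).
10 + 5 → 3 on a 12-hour dial.

3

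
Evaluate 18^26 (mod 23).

Square-and-reduce mod 23: 18^1≡18, 18^2≡2, 18^4≡4, 18^8≡16, 18^16≡3.
Since 26 = 2 + 8 + 16 in binary, 18^26 ≡ 2·16·3 ≡ 4 (mod 23).

4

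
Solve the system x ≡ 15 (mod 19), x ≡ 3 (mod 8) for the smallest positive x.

Since 8·12 ≡ 1 (mod 19), take x = 3 + 8·((15−3)·12 mod 19) = 3 + 8·11 = 91.
Check: 91 mod 19 = 15, 91 mod 8 = 3.

91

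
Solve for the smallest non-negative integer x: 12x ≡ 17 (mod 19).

3

The inverse of 12 mod 19 is 8 (since 12·8 = 96 ≡ 1).
So x ≡ 8·17 = 136 ≡ 3 (mod 19).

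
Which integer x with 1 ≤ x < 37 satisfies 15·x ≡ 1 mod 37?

5

37 = 2·15 + 7
15 = 2·7 + 1
7 = 7·1 + 0
Back-substituting gives 15·5 ≡ 1 (mod 37).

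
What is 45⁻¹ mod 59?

21

59 = 1·45 + 14
45 = 3·14 + 3
14 = 4·3 + 2
3 = 1·2 + 1
2 = 2·1 + 0
Back-substituting gives 45·21 ≡ 1 (mod 59).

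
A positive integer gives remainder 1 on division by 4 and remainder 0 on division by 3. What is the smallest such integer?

x ≡ 0 (mod 3) gives x ∈ {0, 3, 6, 9}.
The first of these with x mod 4 = 1 is 9.

9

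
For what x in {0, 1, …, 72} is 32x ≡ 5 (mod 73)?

32⁻¹ ≡ 16 (mod 73) because 32·16 = 512 = 7·73 + 1.
So x ≡ 16·5 = 80 ≡ 7 (mod 73).
Check: 32·7 = 224 = 3·73 + 5.

7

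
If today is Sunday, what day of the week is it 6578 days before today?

Tuesday

6578 = 939·7 + 5, so 6578 mod 7 = 5.
Sunday − 5 days → Tuesday.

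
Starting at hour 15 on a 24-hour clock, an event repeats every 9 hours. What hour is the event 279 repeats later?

6

279·9 = 2511.
2511 mod 24 = 15 (since 104·24 = 2496).
(15 + 15) mod 24 = 6.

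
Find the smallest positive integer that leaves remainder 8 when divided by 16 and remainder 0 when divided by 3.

x ≡ 0 (mod 3) gives x ∈ {0, 3, 6, 9, 12, 15, 18, 21, …}.
The first of these with x mod 16 = 8 is 24.

24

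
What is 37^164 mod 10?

Powers of 7 mod 10 repeat with period 4: 7, 9, 3, 1.
164 mod 4 = 0, so the last digit matches 7^4 = 1.

1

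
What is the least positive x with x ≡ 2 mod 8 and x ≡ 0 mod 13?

x ≡ 2 (mod 8) gives x ∈ {2, 10, 18, 26}.
The first of these with x mod 13 = 0 is 26.

26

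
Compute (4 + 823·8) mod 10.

8

823·8 = 6584.
Dividing 6584 by 10 gives quotient 658 and remainder 4.
(4 + 4) mod 10 = 8.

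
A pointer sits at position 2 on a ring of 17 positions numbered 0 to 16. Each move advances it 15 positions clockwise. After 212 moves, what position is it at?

3

212·15 = 3180.
3180 = 187·17 + 1, so 3180 mod 17 = 1.
(2 + 1) mod 17 = 3.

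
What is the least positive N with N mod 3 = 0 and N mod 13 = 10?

36

x ≡ 0 (mod 3) gives x ∈ {0, 3, 6, 9, 12, 15, 18, 21, …}.
The first of these with x mod 13 = 10 is 36.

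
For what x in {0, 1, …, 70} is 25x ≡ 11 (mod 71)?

The inverse of 25 mod 71 is 54 (since 25·54 = 1350 ≡ 1).
So x ≡ 54·11 = 594 ≡ 26 (mod 71).

26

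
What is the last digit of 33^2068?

The units digit of 33^n cycles with period 4: 3, 9, 7, 1, …
2068 mod 4 = 0, so the last digit matches 3^4 = 1.

1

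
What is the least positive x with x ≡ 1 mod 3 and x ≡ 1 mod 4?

Since 4·1 ≡ 1 (mod 3), take x = 1 + 4·((1−1)·1 mod 3) = 1 + 4·0 = 1.
Check: 1 mod 3 = 1, 1 mod 4 = 1.

1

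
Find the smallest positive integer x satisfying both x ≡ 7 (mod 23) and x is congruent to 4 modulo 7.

x ≡ 4 (mod 7) gives x ∈ {4, 11, 18, 25, 32, 39, 46, 53}.
The first of these with x mod 23 = 7 is 53.

53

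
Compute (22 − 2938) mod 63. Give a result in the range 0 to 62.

45

2938 mod 63 = 40 (since 46·63 = 2898).
(22 − 40) mod 63 = 45.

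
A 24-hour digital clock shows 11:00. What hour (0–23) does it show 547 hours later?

547 − 22·24 = 19, so 547 ≡ 19 (mod 24).
(11 + 19) mod 24 = 6.

6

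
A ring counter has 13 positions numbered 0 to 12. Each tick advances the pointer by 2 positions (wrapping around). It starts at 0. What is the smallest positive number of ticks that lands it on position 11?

12

The inverse of 2 mod 13 is 7 (since 2·7 = 14 ≡ 1).
Multiplying both sides by 7: x ≡ 7·11 = 77 ≡ 12 (mod 13).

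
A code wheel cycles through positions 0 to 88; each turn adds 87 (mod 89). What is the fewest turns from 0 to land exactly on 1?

44

87·44 = 3828 = 43·89 + 1, so 87⁻¹ ≡ 44 (mod 89).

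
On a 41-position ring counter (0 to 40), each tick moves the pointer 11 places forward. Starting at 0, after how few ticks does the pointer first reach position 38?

37

The inverse of 11 mod 41 is 15 (since 11·15 = 165 ≡ 1).
So x ≡ 15·38 = 570 ≡ 37 (mod 41).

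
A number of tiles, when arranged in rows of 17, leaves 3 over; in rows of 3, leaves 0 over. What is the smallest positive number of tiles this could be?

Since 3·6 ≡ 1 (mod 17), take x = 0 + 3·((3−0)·6 mod 17) = 0 + 3·1 = 3.
Check: 3 mod 17 = 3, 3 mod 3 = 0.

3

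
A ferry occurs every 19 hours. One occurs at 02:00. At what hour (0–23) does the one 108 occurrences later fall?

108·19 = 2052.
2052 mod 24 = 12 (since 85·24 = 2040).
(2 + 12) mod 24 = 14.

14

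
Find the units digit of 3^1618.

9

Last digits of 3^n: 3, 9, 7, 1 (period 4).
1618 mod 4 = 2, so the last digit matches 3^2 = 9.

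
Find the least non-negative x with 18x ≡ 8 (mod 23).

18⁻¹ ≡ 9 (mod 23) because 18·9 = 162 = 7·23 + 1.
So x ≡ 9·8 = 72 ≡ 3 (mod 23).

3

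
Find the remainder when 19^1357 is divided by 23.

Square-and-reduce mod 23: 19^1≡19, 19^2≡16, 19^4≡3, 19^8≡9, 19^16≡12, 19^32≡6, 19^64≡13, 19^128≡8, 19^256≡18, 19^512≡2, 19^1024≡4.
1357 = 1 + 4 + 8 + 64 + 256 + 1024, so 19^1357 ≡ 19·3·9·13·18·4 ≡ 20 (mod 23).

20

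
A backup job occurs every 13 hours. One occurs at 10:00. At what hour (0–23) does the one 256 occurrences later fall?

256·13 = 3328.
3328 − 138·24 = 16, so 3328 ≡ 16 (mod 24).
(10 + 16) mod 24 = 2.

2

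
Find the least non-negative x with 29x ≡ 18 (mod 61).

49

The inverse of 29 mod 61 is 40 (since 29·40 = 1160 ≡ 1).
Multiplying both sides by 40: x ≡ 40·18 = 720 ≡ 49 (mod 61).
Check: 29·49 = 1421 = 23·61 + 18.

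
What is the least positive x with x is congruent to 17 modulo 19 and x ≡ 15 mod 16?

x ≡ 15 (mod 16) gives x ∈ {15, 31, 47, 63, 79, 95, 111, 127, …}.
The first of these with x mod 19 = 17 is 207.

207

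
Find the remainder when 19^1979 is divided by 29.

Square-and-reduce mod 29: 19^1≡19, 19^2≡13, 19^4≡24, 19^8≡25, 19^16≡16, 19^32≡24, 19^64≡25, 19^128≡16, 19^256≡24, 19^512≡25, 19^1024≡16.
Since 1979 = 1 + 2 + 8 + 16 + 32 + 128 + 256 + 512 + 1024 in binary, 19^1979 ≡ 19·13·25·16·24·16·24·25·16 ≡ 8 (mod 29).

8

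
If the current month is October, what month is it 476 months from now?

476 = 39·12 + 8, so 476 mod 12 = 8.
October + 8 months → June.

June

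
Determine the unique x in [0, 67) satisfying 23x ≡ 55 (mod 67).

49

23⁻¹ ≡ 35 (mod 67) because 23·35 = 805 = 12·67 + 1.
Multiplying both sides by 35: x ≡ 35·55 = 1925 ≡ 49 (mod 67).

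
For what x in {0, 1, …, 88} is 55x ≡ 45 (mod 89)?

17

55⁻¹ ≡ 34 (mod 89) because 55·34 = 1870 = 21·89 + 1.
Multiplying both sides by 34: x ≡ 34·45 = 1530 ≡ 17 (mod 89).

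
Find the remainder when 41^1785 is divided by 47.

31

Square-and-reduce mod 47: 41^1≡41, 41^2≡36, 41^4≡27, 41^8≡24, 41^16≡12, 41^32≡3, 41^64≡9, 41^128≡34, 41^256≡28, 41^512≡32, 41^1024≡37.
Since 1785 = 1 + 8 + 16 + 32 + 64 + 128 + 512 + 1024 in binary, 41^1785 ≡ 41·24·12·3·9·34·32·37 ≡ 31 (mod 47).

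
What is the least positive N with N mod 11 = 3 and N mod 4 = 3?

x ≡ 3 (mod 4) gives x ∈ {3}.
The first of these with x mod 11 = 3 is 3.

3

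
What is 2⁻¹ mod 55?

55 = 27·2 + 1
2 = 2·1 + 0
Back-substituting gives 2·28 ≡ 1 (mod 55).

28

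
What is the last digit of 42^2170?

The units digit of 42^n cycles with period 4: 2, 4, 8, 6, …
2170 mod 4 = 2, so the last digit matches 2^2 = 4.

4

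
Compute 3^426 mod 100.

Successive squares of 3 mod 100: 3^1≡3, 3^2≡9, 3^4≡81, 3^8≡61, 3^16≡21, 3^32≡41, 3^64≡81, 3^128≡61, 3^256≡21.
Since 426 = 2 + 8 + 32 + 128 + 256 in binary, 3^426 ≡ 9·61·41·61·21 ≡ 29 (mod 100).

29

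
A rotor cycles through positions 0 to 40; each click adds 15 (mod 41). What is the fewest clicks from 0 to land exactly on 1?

15·11 = 165 = 4·41 + 1, so 15⁻¹ ≡ 11 (mod 41).

11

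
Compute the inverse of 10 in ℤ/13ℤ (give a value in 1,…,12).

13 = 1·10 + 3
10 = 3·3 + 1
3 = 3·1 + 0
Back-substituting gives 10·4 ≡ 1 (mod 13).

4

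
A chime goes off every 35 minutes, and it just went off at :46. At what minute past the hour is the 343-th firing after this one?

51

343·35 = 12005.
12005 = 200·60 + 5, so 12005 mod 60 = 5.
(46 + 5) mod 60 = 51.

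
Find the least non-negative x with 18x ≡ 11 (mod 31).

18⁻¹ ≡ 19 (mod 31) because 18·19 = 342 = 11·31 + 1.
So x ≡ 19·11 = 209 ≡ 23 (mod 31).

23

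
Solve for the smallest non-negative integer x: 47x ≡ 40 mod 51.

41

The inverse of 47 mod 51 is 38 (since 47·38 = 1786 ≡ 1).
Multiplying both sides by 38: x ≡ 38·40 = 1520 ≡ 41 (mod 51).
Check: 47·41 = 1927 = 37·51 + 40.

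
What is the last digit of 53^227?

7

Powers of 3 mod 10 repeat with period 4: 3, 9, 7, 1.
227 leaves remainder 3 on division by 4, so 53^227 ends in 7.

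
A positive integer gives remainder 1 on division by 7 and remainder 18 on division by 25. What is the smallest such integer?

43

x ≡ 1 (mod 7) gives x ∈ {1, 8, 15, 22, 29, 36, 43}.
The first of these with x mod 25 = 18 is 43.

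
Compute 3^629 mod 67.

58

Successive squares of 3 mod 67: 3^1≡3, 3^2≡9, 3^4≡14, 3^8≡62, 3^16≡25, 3^32≡22, 3^64≡15, 3^128≡24, 3^256≡40, 3^512≡59.
Since 629 = 1 + 4 + 16 + 32 + 64 + 512 in binary, 3^629 ≡ 3·14·25·22·15·59 ≡ 58 (mod 67).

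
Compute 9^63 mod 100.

29

By repeated squaring mod 100: 9^1≡9, 9^2≡81, 9^4≡61, 9^8≡21, 9^16≡41, 9^32≡81.
63 = 1 + 2 + 4 + 8 + 16 + 32, so 9^63 ≡ 9·81·61·21·41·81 ≡ 29 (mod 100).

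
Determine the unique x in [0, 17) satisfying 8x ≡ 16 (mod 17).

2

8⁻¹ ≡ 15 (mod 17) because 8·15 = 120 = 7·17 + 1.
So x ≡ 15·16 = 240 ≡ 2 (mod 17).
Check: 8·2 = 16 = 0·17 + 16.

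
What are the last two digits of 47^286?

By repeated squaring mod 100: 47^1≡47, 47^2≡9, 47^4≡81, 47^8≡61, 47^16≡21, 47^32≡41, 47^64≡81, 47^128≡61, 47^256≡21.
286 = 2 + 4 + 8 + 16 + 256, so 47^286 ≡ 9·81·61·21·21 ≡ 29 (mod 100).

29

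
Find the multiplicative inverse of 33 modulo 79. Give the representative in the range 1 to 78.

33·12 = 396 = 5·79 + 1, so 33⁻¹ ≡ 12 (mod 79).

12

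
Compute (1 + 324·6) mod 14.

324·6 = 1944.
1944 = 138·14 + 12, so 1944 mod 14 = 12.
(1 + 12) mod 14 = 13.

13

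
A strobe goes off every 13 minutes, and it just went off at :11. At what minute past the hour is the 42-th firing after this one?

42·13 = 546.
Dividing 546 by 60 gives quotient 9 and remainder 6.
(11 + 6) mod 60 = 17.

17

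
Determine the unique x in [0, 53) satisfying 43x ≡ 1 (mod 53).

The inverse of 43 mod 53 is 37 (since 43·37 = 1591 ≡ 1).
Multiplying both sides by 37: x ≡ 37·1 = 37 ≡ 37 (mod 53).

37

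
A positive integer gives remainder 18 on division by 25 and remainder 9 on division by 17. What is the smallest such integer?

43

x ≡ 9 (mod 17) gives x ∈ {9, 26, 43}.
The first of these with x mod 25 = 18 is 43.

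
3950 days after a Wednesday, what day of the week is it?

3950 = 564·7 + 2, so 3950 mod 7 = 2.
Wednesday + 2 days → Friday.

Friday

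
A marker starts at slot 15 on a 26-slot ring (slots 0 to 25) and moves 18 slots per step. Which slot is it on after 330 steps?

1

330·18 = 5940.
5940 = 228·26 + 12, so 5940 mod 26 = 12.
(15 + 12) mod 26 = 1.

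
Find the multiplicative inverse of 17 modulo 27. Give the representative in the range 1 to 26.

8

17·8 = 136 = 5·27 + 1, so 17⁻¹ ≡ 8 (mod 27).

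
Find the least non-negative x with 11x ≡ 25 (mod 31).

11⁻¹ ≡ 17 (mod 31) because 11·17 = 187 = 6·31 + 1.
Multiplying both sides by 17: x ≡ 17·25 = 425 ≡ 22 (mod 31).
Check: 11·22 = 242 = 7·31 + 25.

22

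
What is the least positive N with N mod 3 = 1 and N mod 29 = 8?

x ≡ 1 (mod 3) gives x ∈ {1, 4, 7, 10, 13, 16, 19, 22, …}.
The first of these with x mod 29 = 8 is 37.

37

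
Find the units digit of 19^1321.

9

Powers of 9 mod 10 repeat with period 2: 9, 1.
1321 leaves remainder 1 on division by 2, so 19^1321 ends in 9.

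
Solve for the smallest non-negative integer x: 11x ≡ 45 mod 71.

The inverse of 11 mod 71 is 13 (since 11·13 = 143 ≡ 1).
So x ≡ 13·45 = 585 ≡ 17 (mod 71).

17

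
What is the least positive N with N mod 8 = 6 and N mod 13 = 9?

22

x ≡ 6 (mod 8) gives x ∈ {6, 14, 22}.
The first of these with x mod 13 = 9 is 22.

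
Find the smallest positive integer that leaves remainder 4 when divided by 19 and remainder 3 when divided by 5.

x ≡ 3 (mod 5) gives x ∈ {3, 8, 13, 18, 23}.
The first of these with x mod 19 = 4 is 23.

23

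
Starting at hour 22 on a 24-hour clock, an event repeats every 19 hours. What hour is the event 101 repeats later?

101·19 = 1919.
Dividing 1919 by 24 gives quotient 79 and remainder 23.
(22 + 23) mod 24 = 21.

21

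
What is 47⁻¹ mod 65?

18

47·18 = 846 = 13·65 + 1, so 47⁻¹ ≡ 18 (mod 65).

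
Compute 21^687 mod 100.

41

Successive squares of 21 mod 100: 21^1≡21, 21^2≡41, 21^4≡81, 21^8≡61, 21^16≡21, 21^32≡41, 21^64≡81, 21^128≡61, 21^256≡21, 21^512≡41.
687 = 1 + 2 + 4 + 8 + 32 + 128 + 512, so 21^687 ≡ 21·41·81·61·41·61·41 ≡ 41 (mod 100).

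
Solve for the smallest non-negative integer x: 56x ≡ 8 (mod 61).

The inverse of 56 mod 61 is 12 (since 56·12 = 672 ≡ 1).
Multiplying both sides by 12: x ≡ 12·8 = 96 ≡ 35 (mod 61).

35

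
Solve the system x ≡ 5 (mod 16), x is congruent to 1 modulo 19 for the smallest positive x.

229

Since 19·11 ≡ 1 (mod 16), take x = 1 + 19·((5−1)·11 mod 16) = 1 + 19·12 = 229.
Check: 229 mod 16 = 5, 229 mod 19 = 1.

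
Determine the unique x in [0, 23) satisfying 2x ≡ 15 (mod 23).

The inverse of 2 mod 23 is 12 (since 2·12 = 24 ≡ 1).
So x ≡ 12·15 = 180 ≡ 19 (mod 23).

19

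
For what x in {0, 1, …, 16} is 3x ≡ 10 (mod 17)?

The inverse of 3 mod 17 is 6 (since 3·6 = 18 ≡ 1).
Multiplying both sides by 6: x ≡ 6·10 = 60 ≡ 9 (mod 17).
Check: 3·9 = 27 = 1·17 + 10.

9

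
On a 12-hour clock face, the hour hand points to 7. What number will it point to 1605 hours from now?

4

1605 mod 12 = 9 (since 133·12 = 1596).
7 + 9 → 4 on a 12-hour dial.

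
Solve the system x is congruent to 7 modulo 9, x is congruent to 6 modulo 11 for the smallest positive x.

x ≡ 7 (mod 9) gives x ∈ {7, 16, 25, 34, 43, 52, 61}.
The first of these with x mod 11 = 6 is 61.

61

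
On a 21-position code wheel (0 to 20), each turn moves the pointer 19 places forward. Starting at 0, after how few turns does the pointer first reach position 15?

3

The inverse of 19 mod 21 is 10 (since 19·10 = 190 ≡ 1).
So x ≡ 10·15 = 150 ≡ 3 (mod 21).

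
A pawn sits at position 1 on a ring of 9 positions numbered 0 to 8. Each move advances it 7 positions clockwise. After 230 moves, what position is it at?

230·7 = 1610.
1610 mod 9 = 8 (since 178·9 = 1602).
(1 + 8) mod 9 = 0.

0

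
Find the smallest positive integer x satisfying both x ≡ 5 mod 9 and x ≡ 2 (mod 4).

x ≡ 2 (mod 4) gives x ∈ {2, 6, 10, 14}.
The first of these with x mod 9 = 5 is 14.

14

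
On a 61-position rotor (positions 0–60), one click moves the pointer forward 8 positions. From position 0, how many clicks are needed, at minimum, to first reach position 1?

8·23 = 184 = 3·61 + 1, so 8⁻¹ ≡ 23 (mod 61).

23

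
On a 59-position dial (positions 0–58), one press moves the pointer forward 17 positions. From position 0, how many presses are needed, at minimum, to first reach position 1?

59 = 3·17 + 8
17 = 2·8 + 1
8 = 8·1 + 0
Back-substituting gives 17·7 ≡ 1 (mod 59).

7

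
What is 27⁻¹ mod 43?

43 = 1·27 + 16
27 = 1·16 + 11
16 = 1·11 + 5
11 = 2·5 + 1
5 = 5·1 + 0
Back-substituting gives 27·8 ≡ 1 (mod 43).

8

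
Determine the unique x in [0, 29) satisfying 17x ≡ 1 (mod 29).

12

17⁻¹ ≡ 12 (mod 29) because 17·12 = 204 = 7·29 + 1.
Multiplying both sides by 12: x ≡ 12·1 = 12 ≡ 12 (mod 29).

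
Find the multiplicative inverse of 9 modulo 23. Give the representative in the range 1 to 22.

23 = 2·9 + 5
9 = 1·5 + 4
5 = 1·4 + 1
4 = 4·1 + 0
Back-substituting gives 9·18 ≡ 1 (mod 23).

18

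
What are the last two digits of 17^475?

Square-and-reduce mod 100: 17^1≡17, 17^2≡89, 17^4≡21, 17^8≡41, 17^16≡81, 17^32≡61, 17^64≡21, 17^128≡41, 17^256≡81.
475 = 1 + 2 + 8 + 16 + 64 + 128 + 256, so 17^475 ≡ 17·89·41·81·21·41·81 ≡ 93 (mod 100).

93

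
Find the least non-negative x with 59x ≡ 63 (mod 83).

70

59⁻¹ ≡ 38 (mod 83) because 59·38 = 2242 = 27·83 + 1.
Multiplying both sides by 38: x ≡ 38·63 = 2394 ≡ 70 (mod 83).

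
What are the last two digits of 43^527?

Successive squares of 43 mod 100: 43^1≡43, 43^2≡49, 43^4≡1, 43^8≡1, 43^16≡1, 43^32≡1, 43^64≡1, 43^128≡1, 43^256≡1, 43^512≡1.
Since 527 = 1 + 2 + 4 + 8 + 512 in binary, 43^527 ≡ 43·49·1·1·1 ≡ 7 (mod 100).

07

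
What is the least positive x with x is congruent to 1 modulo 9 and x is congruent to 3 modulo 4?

x ≡ 3 (mod 4) gives x ∈ {3, 7, 11, 15, 19}.
The first of these with x mod 9 = 1 is 19.

19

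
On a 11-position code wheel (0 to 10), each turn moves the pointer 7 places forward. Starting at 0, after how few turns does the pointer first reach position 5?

The inverse of 7 mod 11 is 8 (since 7·8 = 56 ≡ 1).
So x ≡ 8·5 = 40 ≡ 7 (mod 11).

7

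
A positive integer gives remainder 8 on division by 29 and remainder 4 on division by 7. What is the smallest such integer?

95

x ≡ 4 (mod 7) gives x ∈ {4, 11, 18, 25, 32, 39, 46, 53, …}.
The first of these with x mod 29 = 8 is 95.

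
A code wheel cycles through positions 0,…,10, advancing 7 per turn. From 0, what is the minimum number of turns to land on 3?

2

The inverse of 7 mod 11 is 8 (since 7·8 = 56 ≡ 1).
Multiplying both sides by 8: x ≡ 8·3 = 24 ≡ 2 (mod 11).
Check: 7·2 = 14 = 1·11 + 3.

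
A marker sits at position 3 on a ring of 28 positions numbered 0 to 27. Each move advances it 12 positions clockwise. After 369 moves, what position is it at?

369·12 = 4428.
4428 − 158·28 = 4, so 4428 ≡ 4 (mod 28).
(3 + 4) mod 28 = 7.

7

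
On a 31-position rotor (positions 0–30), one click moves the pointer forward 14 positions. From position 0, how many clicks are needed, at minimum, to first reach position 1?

14·20 = 280 = 9·31 + 1, so 14⁻¹ ≡ 20 (mod 31).

20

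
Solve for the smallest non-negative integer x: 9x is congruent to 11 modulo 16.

The inverse of 9 mod 16 is 9 (since 9·9 = 81 ≡ 1).
Multiplying both sides by 9: x ≡ 9·11 = 99 ≡ 3 (mod 16).
Check: 9·3 = 27 = 1·16 + 11.

3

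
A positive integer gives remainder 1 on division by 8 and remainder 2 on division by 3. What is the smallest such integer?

x ≡ 2 (mod 3) gives x ∈ {2, 5, 8, 11, 14, 17}.
The first of these with x mod 8 = 1 is 17.

17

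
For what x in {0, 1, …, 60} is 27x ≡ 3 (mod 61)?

34

27⁻¹ ≡ 52 (mod 61) because 27·52 = 1404 = 23·61 + 1.
So x ≡ 52·3 = 156 ≡ 34 (mod 61).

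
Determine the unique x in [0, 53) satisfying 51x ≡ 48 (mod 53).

29

The inverse of 51 mod 53 is 26 (since 51·26 = 1326 ≡ 1).
Multiplying both sides by 26: x ≡ 26·48 = 1248 ≡ 29 (mod 53).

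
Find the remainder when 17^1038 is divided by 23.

Square-and-reduce mod 23: 17^1≡17, 17^2≡13, 17^4≡8, 17^8≡18, 17^16≡2, 17^32≡4, 17^64≡16, 17^128≡3, 17^256≡9, 17^512≡12, 17^1024≡6.
1038 = 2 + 4 + 8 + 1024, so 17^1038 ≡ 13·8·18·6 ≡ 8 (mod 23).

8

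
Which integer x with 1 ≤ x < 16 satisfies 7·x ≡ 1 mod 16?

16 = 2·7 + 2
7 = 3·2 + 1
2 = 2·1 + 0
Back-substituting gives 7·7 ≡ 1 (mod 16).

7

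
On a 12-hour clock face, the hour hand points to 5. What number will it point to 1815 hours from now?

8

1815 = 151·12 + 3, so 1815 mod 12 = 3.
5 + 3 → 8 on a 12-hour dial.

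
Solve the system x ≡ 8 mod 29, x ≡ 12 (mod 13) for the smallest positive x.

298

x ≡ 12 (mod 13) gives x ∈ {12, 25, 38, 51, 64, 77, 90, 103, …}.
The first of these with x mod 29 = 8 is 298.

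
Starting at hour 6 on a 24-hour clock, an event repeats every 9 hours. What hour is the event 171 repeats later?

9

171·9 = 1539.
1539 mod 24 = 3 (since 64·24 = 1536).
(6 + 3) mod 24 = 9.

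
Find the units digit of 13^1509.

The units digit of 13^n cycles with period 4: 3, 9, 7, 1, …
1509 mod 4 = 1, so the last digit matches 3^1 = 3.

3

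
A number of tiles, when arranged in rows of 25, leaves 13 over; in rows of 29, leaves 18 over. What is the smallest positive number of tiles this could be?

x ≡ 13 (mod 25) gives x ∈ {13, 38, 63, 88, 113, 138, 163}.
The first of these with x mod 29 = 18 is 163.

163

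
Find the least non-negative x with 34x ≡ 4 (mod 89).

42

34⁻¹ ≡ 55 (mod 89) because 34·55 = 1870 = 21·89 + 1.
Multiplying both sides by 55: x ≡ 55·4 = 220 ≡ 42 (mod 89).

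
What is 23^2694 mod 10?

9

The units digit of 23^n cycles with period 4: 3, 9, 7, 1, …
2694 mod 4 = 2, so the last digit matches 3^2 = 9.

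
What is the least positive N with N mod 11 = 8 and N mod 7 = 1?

x ≡ 1 (mod 7) gives x ∈ {1, 8}.
The first of these with x mod 11 = 8 is 8.

8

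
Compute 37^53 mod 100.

Square-and-reduce mod 100: 37^1≡37, 37^2≡69, 37^4≡61, 37^8≡21, 37^16≡41, 37^32≡81.
Since 53 = 1 + 4 + 16 + 32 in binary, 37^53 ≡ 37·61·41·81 ≡ 97 (mod 100).

97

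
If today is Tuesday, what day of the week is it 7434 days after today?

Tuesday

7434 − 1062·7 = 0, so 7434 ≡ 0 (mod 7).
Tuesday + 0 days → Tuesday.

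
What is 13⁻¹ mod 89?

13·48 = 624 = 7·89 + 1, so 13⁻¹ ≡ 48 (mod 89).

48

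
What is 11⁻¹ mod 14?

11·9 = 99 = 7·14 + 1, so 11⁻¹ ≡ 9 (mod 14).

9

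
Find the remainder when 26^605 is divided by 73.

Square-and-reduce mod 73: 26^1≡26, 26^2≡19, 26^4≡69, 26^8≡16, 26^16≡37, 26^32≡55, 26^64≡32, 26^128≡2, 26^256≡4, 26^512≡16.
Since 605 = 1 + 4 + 8 + 16 + 64 + 512 in binary, 26^605 ≡ 26·69·16·37·32·16 ≡ 44 (mod 73).

44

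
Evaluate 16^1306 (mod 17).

1

By repeated squaring mod 17: 16^1≡16, 16^2≡1, 16^4≡1, 16^8≡1, 16^16≡1, 16^32≡1, 16^64≡1, 16^128≡1, 16^256≡1, 16^512≡1, 16^1024≡1.
Since 1306 = 2 + 8 + 16 + 256 + 1024 in binary, 16^1306 ≡ 1·1·1·1·1 ≡ 1 (mod 17).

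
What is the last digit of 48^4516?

6

Last digits of 8^n: 8, 4, 2, 6 (period 4).
4516 leaves remainder 0 on division by 4, so 48^4516 ends in 6.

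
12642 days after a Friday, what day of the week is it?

Friday

12642 = 1806·7 + 0, so 12642 mod 7 = 0.
Friday + 0 days → Friday.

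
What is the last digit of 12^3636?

The units digit of 12^n cycles with period 4: 2, 4, 8, 6, …
3636 mod 4 = 0, so the last digit matches 2^4 = 6.

6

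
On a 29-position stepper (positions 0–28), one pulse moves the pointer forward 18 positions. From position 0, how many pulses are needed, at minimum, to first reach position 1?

21

29 = 1·18 + 11
18 = 1·11 + 7
11 = 1·7 + 4
7 = 1·4 + 3
4 = 1·3 + 1
3 = 3·1 + 0
Back-substituting gives 18·21 ≡ 1 (mod 29).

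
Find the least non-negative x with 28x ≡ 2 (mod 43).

40

The inverse of 28 mod 43 is 20 (since 28·20 = 560 ≡ 1).
Multiplying both sides by 20: x ≡ 20·2 = 40 ≡ 40 (mod 43).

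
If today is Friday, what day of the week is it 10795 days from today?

Saturday

Dividing 10795 by 7 gives quotient 1542 and remainder 1.
Friday + 1 day → Saturday.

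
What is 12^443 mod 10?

The units digit of 12^n cycles with period 4: 2, 4, 8, 6, …
443 mod 4 = 3, so the last digit matches 2^3 = 8.

8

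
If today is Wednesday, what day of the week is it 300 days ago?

Thursday

300 mod 7 = 6 (since 42·7 = 294).
Wednesday − 6 days → Thursday.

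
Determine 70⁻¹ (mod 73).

70·24 = 1680 = 23·73 + 1, so 70⁻¹ ≡ 24 (mod 73).

24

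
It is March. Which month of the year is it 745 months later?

April

745 = 62·12 + 1, so 745 mod 12 = 1.
March + 1 month → April.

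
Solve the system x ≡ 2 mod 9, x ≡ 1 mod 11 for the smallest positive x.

56

x ≡ 2 (mod 9) gives x ∈ {2, 11, 20, 29, 38, 47, 56}.
The first of these with x mod 11 = 1 is 56.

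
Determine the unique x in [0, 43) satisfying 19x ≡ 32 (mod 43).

The inverse of 19 mod 43 is 34 (since 19·34 = 646 ≡ 1).
Multiplying both sides by 34: x ≡ 34·32 = 1088 ≡ 13 (mod 43).

13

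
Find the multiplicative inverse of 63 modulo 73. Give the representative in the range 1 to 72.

63·51 = 3213 = 44·73 + 1, so 63⁻¹ ≡ 51 (mod 73).

51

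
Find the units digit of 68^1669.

Last digits of 8^n: 8, 4, 2, 6 (period 4).
1669 leaves remainder 1 on division by 4, so 68^1669 ends in 8.

8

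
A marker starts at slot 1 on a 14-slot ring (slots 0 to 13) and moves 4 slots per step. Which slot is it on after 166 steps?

7

166·4 = 664.
664 − 47·14 = 6, so 664 ≡ 6 (mod 14).
(1 + 6) mod 14 = 7.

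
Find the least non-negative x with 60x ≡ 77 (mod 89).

71

The inverse of 60 mod 89 is 46 (since 60·46 = 2760 ≡ 1).
Multiplying both sides by 46: x ≡ 46·77 = 3542 ≡ 71 (mod 89).
Check: 60·71 = 4260 = 47·89 + 77.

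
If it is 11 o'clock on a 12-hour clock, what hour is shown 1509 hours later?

1509 mod 12 = 9 (since 125·12 = 1500).
11 + 9 → 8 on a 12-hour dial.

8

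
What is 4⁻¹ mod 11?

3

4·3 = 12 = 1·11 + 1, so 4⁻¹ ≡ 3 (mod 11).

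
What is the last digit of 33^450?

9

Last digits of 3^n: 3, 9, 7, 1 (period 4).
450 mod 4 = 2, so the last digit matches 3^2 = 9.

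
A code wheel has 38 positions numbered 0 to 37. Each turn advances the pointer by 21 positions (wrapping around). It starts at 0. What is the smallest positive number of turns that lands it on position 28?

21⁻¹ ≡ 29 (mod 38) because 21·29 = 609 = 16·38 + 1.
So x ≡ 29·28 = 812 ≡ 14 (mod 38).

14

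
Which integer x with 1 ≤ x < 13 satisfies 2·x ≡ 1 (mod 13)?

2·7 = 14 = 1·13 + 1, so 2⁻¹ ≡ 7 (mod 13).

7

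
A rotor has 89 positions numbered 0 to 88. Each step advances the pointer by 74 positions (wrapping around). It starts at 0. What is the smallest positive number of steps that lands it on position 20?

58

74⁻¹ ≡ 83 (mod 89) because 74·83 = 6142 = 69·89 + 1.
Multiplying both sides by 83: x ≡ 83·20 = 1660 ≡ 58 (mod 89).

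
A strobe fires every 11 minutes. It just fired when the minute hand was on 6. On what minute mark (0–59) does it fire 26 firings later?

52

26·11 = 286.
286 = 4·60 + 46, so 286 mod 60 = 46.
(6 + 46) mod 60 = 52.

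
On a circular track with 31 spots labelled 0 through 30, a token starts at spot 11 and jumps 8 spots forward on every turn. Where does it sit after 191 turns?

20

191·8 = 1528.
Dividing 1528 by 31 gives quotient 49 and remainder 9.
(11 + 9) mod 31 = 20.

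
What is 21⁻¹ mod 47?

9

21·9 = 189 = 4·47 + 1, so 21⁻¹ ≡ 9 (mod 47).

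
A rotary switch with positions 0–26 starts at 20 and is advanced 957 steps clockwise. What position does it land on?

957 mod 27 = 12 (since 35·27 = 945).
(20 + 12) mod 27 = 5.

5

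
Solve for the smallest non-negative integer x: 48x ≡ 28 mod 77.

The inverse of 48 mod 77 is 69 (since 48·69 = 3312 ≡ 1).
Multiplying both sides by 69: x ≡ 69·28 = 1932 ≡ 7 (mod 77).
Check: 48·7 = 336 = 4·77 + 28.

7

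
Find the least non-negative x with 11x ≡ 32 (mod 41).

The inverse of 11 mod 41 is 15 (since 11·15 = 165 ≡ 1).
Multiplying both sides by 15: x ≡ 15·32 = 480 ≡ 29 (mod 41).

29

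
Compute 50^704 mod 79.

51

Successive squares of 50 mod 79: 50^1≡50, 50^2≡51, 50^4≡73, 50^8≡36, 50^16≡32, 50^32≡76, 50^64≡9, 50^128≡2, 50^256≡4, 50^512≡16.
704 = 64 + 128 + 512, so 50^704 ≡ 9·2·16 ≡ 51 (mod 79).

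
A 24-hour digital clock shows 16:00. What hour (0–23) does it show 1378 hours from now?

Dividing 1378 by 24 gives quotient 57 and remainder 10.
(16 + 10) mod 24 = 2.

2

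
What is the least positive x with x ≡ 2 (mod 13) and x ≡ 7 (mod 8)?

15

Since 8·5 ≡ 1 (mod 13), take x = 7 + 8·((2−7)·5 mod 13) = 7 + 8·1 = 15.
Check: 15 mod 13 = 2, 15 mod 8 = 7.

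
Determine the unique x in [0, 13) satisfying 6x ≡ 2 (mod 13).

6⁻¹ ≡ 11 (mod 13) because 6·11 = 66 = 5·13 + 1.
Multiplying both sides by 11: x ≡ 11·2 = 22 ≡ 9 (mod 13).

9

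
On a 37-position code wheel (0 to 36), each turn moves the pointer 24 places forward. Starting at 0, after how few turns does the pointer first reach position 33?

6

24⁻¹ ≡ 17 (mod 37) because 24·17 = 408 = 11·37 + 1.
Multiplying both sides by 17: x ≡ 17·33 = 561 ≡ 6 (mod 37).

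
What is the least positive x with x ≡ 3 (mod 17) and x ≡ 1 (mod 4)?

x ≡ 1 (mod 4) gives x ∈ {1, 5, 9, 13, 17, 21, 25, 29, …}.
The first of these with x mod 17 = 3 is 37.

37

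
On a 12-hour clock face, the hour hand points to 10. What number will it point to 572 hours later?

6

572 − 47·12 = 8, so 572 ≡ 8 (mod 12).
10 + 8 → 6 on a 12-hour dial.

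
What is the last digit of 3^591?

7

The units digit of 3^n cycles with period 4: 3, 9, 7, 1, …
591 leaves remainder 3 on division by 4, so 3^591 ends in 7.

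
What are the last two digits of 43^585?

By repeated squaring mod 100: 43^1≡43, 43^2≡49, 43^4≡1, 43^8≡1, 43^16≡1, 43^32≡1, 43^64≡1, 43^128≡1, 43^256≡1, 43^512≡1.
585 = 1 + 8 + 64 + 512, so 43^585 ≡ 43·1·1·1 ≡ 43 (mod 100).

43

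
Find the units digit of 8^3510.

4

Powers of 8 mod 10 repeat with period 4: 8, 4, 2, 6.
3510 leaves remainder 2 on division by 4, so 8^3510 ends in 4.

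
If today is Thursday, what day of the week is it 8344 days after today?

Thursday

Dividing 8344 by 7 gives quotient 1192 and remainder 0.
Thursday + 0 days → Thursday.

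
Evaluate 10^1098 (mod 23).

3

By repeated squaring mod 23: 10^1≡10, 10^2≡8, 10^4≡18, 10^8≡2, 10^16≡4, 10^32≡16, 10^64≡3, 10^128≡9, 10^256≡12, 10^512≡6, 10^1024≡13.
Since 1098 = 2 + 8 + 64 + 1024 in binary, 10^1098 ≡ 8·2·3·13 ≡ 3 (mod 23).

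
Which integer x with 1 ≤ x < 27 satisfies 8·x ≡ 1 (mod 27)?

17

27 = 3·8 + 3
8 = 2·3 + 2
3 = 1·2 + 1
2 = 2·1 + 0
Back-substituting gives 8·17 ≡ 1 (mod 27).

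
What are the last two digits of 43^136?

01

Successive squares of 43 mod 100: 43^1≡43, 43^2≡49, 43^4≡1, 43^8≡1, 43^16≡1, 43^32≡1, 43^64≡1, 43^128≡1.
Since 136 = 8 + 128 in binary, 43^136 ≡ 1·1 ≡ 1 (mod 100).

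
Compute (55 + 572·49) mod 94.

71

572·49 = 28028.
28028 − 298·94 = 16, so 28028 ≡ 16 (mod 94).
(55 + 16) mod 94 = 71.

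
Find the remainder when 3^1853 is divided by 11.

5

By repeated squaring mod 11: 3^1≡3, 3^2≡9, 3^4≡4, 3^8≡5, 3^16≡3, 3^32≡9, 3^64≡4, 3^128≡5, 3^256≡3, 3^512≡9, 3^1024≡4.
1853 = 1 + 4 + 8 + 16 + 32 + 256 + 512 + 1024, so 3^1853 ≡ 3·4·5·3·9·3·9·4 ≡ 5 (mod 11).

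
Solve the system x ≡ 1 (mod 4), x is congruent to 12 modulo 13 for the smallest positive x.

25

x ≡ 1 (mod 4) gives x ∈ {1, 5, 9, 13, 17, 21, 25}.
The first of these with x mod 13 = 12 is 25.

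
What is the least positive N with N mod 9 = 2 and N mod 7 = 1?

29

x ≡ 1 (mod 7) gives x ∈ {1, 8, 15, 22, 29}.
The first of these with x mod 9 = 2 is 29.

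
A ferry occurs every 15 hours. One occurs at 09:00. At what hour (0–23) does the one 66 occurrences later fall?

15

66·15 = 990.
990 − 41·24 = 6, so 990 ≡ 6 (mod 24).
(9 + 6) mod 24 = 15.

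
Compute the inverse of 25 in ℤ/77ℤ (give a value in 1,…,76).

25·37 = 925 = 12·77 + 1, so 25⁻¹ ≡ 37 (mod 77).

37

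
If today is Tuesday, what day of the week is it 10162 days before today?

Thursday

10162 = 1451·7 + 5, so 10162 mod 7 = 5.
Tuesday − 5 days → Thursday.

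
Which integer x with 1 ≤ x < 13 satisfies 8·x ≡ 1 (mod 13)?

5

13 = 1·8 + 5
8 = 1·5 + 3
5 = 1·3 + 2
3 = 1·2 + 1
2 = 2·1 + 0
Back-substituting gives 8·5 ≡ 1 (mod 13).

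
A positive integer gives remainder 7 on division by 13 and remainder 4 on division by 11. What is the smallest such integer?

59

x ≡ 4 (mod 11) gives x ∈ {4, 15, 26, 37, 48, 59}.
The first of these with x mod 13 = 7 is 59.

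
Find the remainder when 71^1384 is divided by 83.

Successive squares of 71 mod 83: 71^1≡71, 71^2≡61, 71^4≡69, 71^8≡30, 71^16≡70, 71^32≡3, 71^64≡9, 71^128≡81, 71^256≡4, 71^512≡16, 71^1024≡7.
Since 1384 = 8 + 32 + 64 + 256 + 1024 in binary, 71^1384 ≡ 30·3·9·4·7 ≡ 21 (mod 83).

21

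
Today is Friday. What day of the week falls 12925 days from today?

Monday

12925 − 1846·7 = 3, so 12925 ≡ 3 (mod 7).
Friday + 3 days → Monday.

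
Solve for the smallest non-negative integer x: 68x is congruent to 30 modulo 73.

The inverse of 68 mod 73 is 29 (since 68·29 = 1972 ≡ 1).
Multiplying both sides by 29: x ≡ 29·30 = 870 ≡ 67 (mod 73).

67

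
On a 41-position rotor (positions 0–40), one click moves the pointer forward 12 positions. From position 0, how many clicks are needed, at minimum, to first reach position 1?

41 = 3·12 + 5
12 = 2·5 + 2
5 = 2·2 + 1
2 = 2·1 + 0
Back-substituting gives 12·24 ≡ 1 (mod 41).

24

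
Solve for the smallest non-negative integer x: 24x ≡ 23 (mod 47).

The inverse of 24 mod 47 is 2 (since 24·2 = 48 ≡ 1).
So x ≡ 2·23 = 46 ≡ 46 (mod 47).
Check: 24·46 = 1104 = 23·47 + 23.

46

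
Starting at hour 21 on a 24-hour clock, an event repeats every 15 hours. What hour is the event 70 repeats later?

70·15 = 1050.
1050 = 43·24 + 18, so 1050 mod 24 = 18.
(21 + 18) mod 24 = 15.

15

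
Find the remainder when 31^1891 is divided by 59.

43

Square-and-reduce mod 59: 31^1≡31, 31^2≡17, 31^4≡53, 31^8≡36, 31^16≡57, 31^32≡4, 31^64≡16, 31^128≡20, 31^256≡46, 31^512≡51, 31^1024≡5.
1891 = 1 + 2 + 32 + 64 + 256 + 512 + 1024, so 31^1891 ≡ 31·17·4·16·46·51·5 ≡ 43 (mod 59).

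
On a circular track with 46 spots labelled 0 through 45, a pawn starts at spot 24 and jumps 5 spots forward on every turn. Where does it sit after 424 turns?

28

424·5 = 2120.
2120 = 46·46 + 4, so 2120 mod 46 = 4.
(24 + 4) mod 46 = 28.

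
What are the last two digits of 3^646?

Square-and-reduce mod 100: 3^1≡3, 3^2≡9, 3^4≡81, 3^8≡61, 3^16≡21, 3^32≡41, 3^64≡81, 3^128≡61, 3^256≡21, 3^512≡41.
646 = 2 + 4 + 128 + 512, so 3^646 ≡ 9·81·61·41 ≡ 29 (mod 100).

29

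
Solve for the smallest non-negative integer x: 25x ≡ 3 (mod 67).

25⁻¹ ≡ 59 (mod 67) because 25·59 = 1475 = 22·67 + 1.
Multiplying both sides by 59: x ≡ 59·3 = 177 ≡ 43 (mod 67).

43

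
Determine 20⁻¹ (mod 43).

20·28 = 560 = 13·43 + 1, so 20⁻¹ ≡ 28 (mod 43).

28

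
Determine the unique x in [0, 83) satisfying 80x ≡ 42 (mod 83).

69

The inverse of 80 mod 83 is 55 (since 80·55 = 4400 ≡ 1).
Multiplying both sides by 55: x ≡ 55·42 = 2310 ≡ 69 (mod 83).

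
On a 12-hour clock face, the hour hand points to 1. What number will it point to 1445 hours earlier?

8

Dividing 1445 by 12 gives quotient 120 and remainder 5.
1 − 5 → 8 on a 12-hour dial.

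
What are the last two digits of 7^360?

Successive squares of 7 mod 100: 7^1≡7, 7^2≡49, 7^4≡1, 7^8≡1, 7^16≡1, 7^32≡1, 7^64≡1, 7^128≡1, 7^256≡1.
Since 360 = 8 + 32 + 64 + 256 in binary, 7^360 ≡ 1·1·1·1 ≡ 1 (mod 100).

01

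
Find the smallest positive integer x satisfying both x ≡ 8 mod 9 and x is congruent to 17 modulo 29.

17

x ≡ 8 (mod 9) gives x ∈ {8, 17}.
The first of these with x mod 29 = 17 is 17.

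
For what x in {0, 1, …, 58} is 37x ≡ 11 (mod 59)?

The inverse of 37 mod 59 is 8 (since 37·8 = 296 ≡ 1).
Multiplying both sides by 8: x ≡ 8·11 = 88 ≡ 29 (mod 59).
Check: 37·29 = 1073 = 18·59 + 11.

29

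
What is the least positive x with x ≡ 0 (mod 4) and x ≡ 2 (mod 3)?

8

x ≡ 2 (mod 3) gives x ∈ {2, 5, 8}.
The first of these with x mod 4 = 0 is 8.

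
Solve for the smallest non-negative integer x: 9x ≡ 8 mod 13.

The inverse of 9 mod 13 is 3 (since 9·3 = 27 ≡ 1).
Multiplying both sides by 3: x ≡ 3·8 = 24 ≡ 11 (mod 13).

11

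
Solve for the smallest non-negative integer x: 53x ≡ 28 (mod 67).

65

The inverse of 53 mod 67 is 43 (since 53·43 = 2279 ≡ 1).
Multiplying both sides by 43: x ≡ 43·28 = 1204 ≡ 65 (mod 67).
Check: 53·65 = 3445 = 51·67 + 28.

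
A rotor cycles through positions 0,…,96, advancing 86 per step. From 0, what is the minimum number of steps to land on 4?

79

The inverse of 86 mod 97 is 44 (since 86·44 = 3784 ≡ 1).
Multiplying both sides by 44: x ≡ 44·4 = 176 ≡ 79 (mod 97).
Check: 86·79 = 6794 = 70·97 + 4.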